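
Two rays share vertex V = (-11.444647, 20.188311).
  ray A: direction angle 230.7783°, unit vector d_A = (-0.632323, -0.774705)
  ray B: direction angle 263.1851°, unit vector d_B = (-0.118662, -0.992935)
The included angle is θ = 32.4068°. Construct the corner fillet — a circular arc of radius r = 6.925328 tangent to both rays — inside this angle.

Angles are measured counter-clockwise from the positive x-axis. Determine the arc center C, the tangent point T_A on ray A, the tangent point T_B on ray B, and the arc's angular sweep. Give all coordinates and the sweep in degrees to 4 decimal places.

center=(-21.1490,-2.6534) T_A=(-26.5141,1.7257) T_B=(-14.2726,-3.4752) sweep=147.5932

bisector direction at 246.9817° = (-0.391025,-0.920380)
center distance |VC| = r/sin(θ/2) = 6.925328/sin(16.2034°) = 24.817686
C = V + |VC|·bis = (-21.1490,-2.6534)
T_A = V + ((C−V)·d_A)·d_A = V + 23.8319·d_A = (-26.5141,1.7257)
T_B = V + ((C−V)·d_B)·d_B = V + 23.8319·d_B = (-14.2726,-3.4752)
sweep = 180° − θ = 147.5932°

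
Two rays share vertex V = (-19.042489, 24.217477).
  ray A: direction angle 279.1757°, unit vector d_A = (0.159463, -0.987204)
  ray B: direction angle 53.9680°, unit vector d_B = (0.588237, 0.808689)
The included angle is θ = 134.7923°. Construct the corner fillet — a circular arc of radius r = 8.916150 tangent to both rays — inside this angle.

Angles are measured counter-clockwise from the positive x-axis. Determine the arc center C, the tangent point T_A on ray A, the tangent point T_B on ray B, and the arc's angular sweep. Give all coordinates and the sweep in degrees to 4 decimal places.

center=(-9.6485,21.9746) T_A=(-18.4505,20.5528) T_B=(-16.8589,27.2194) sweep=45.2077

bisector direction at 346.5719° = (0.972662,-0.232226)
center distance |VC| = r/sin(θ/2) = 8.916150/sin(67.3962°) = 9.658038
C = V + |VC|·bis = (-9.6485,21.9746)
T_A = V + ((C−V)·d_A)·d_A = V + 3.7121·d_A = (-18.4505,20.5528)
T_B = V + ((C−V)·d_B)·d_B = V + 3.7121·d_B = (-16.8589,27.2194)
sweep = 180° − θ = 45.2077°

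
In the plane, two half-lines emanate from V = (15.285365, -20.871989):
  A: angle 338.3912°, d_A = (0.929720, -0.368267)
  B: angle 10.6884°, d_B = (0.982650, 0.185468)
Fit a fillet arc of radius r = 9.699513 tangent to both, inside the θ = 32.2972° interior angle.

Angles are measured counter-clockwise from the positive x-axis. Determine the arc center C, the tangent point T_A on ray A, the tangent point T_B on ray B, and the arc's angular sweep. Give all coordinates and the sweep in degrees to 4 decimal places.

bisector direction at 354.5398° = (0.995463,-0.095154)
center distance |VC| = r/sin(θ/2) = 9.699513/sin(16.1486°) = 34.874087
C = V + |VC|·bis = (50.0012,-24.1904)
T_A = V + ((C−V)·d_A)·d_A = V + 33.4981·d_A = (46.4292,-33.2082)
T_B = V + ((C−V)·d_B)·d_B = V + 33.4981·d_B = (48.2023,-14.6592)
sweep = 180° − θ = 147.7028°

center=(50.0012,-24.1904) T_A=(46.4292,-33.2082) T_B=(48.2023,-14.6592) sweep=147.7028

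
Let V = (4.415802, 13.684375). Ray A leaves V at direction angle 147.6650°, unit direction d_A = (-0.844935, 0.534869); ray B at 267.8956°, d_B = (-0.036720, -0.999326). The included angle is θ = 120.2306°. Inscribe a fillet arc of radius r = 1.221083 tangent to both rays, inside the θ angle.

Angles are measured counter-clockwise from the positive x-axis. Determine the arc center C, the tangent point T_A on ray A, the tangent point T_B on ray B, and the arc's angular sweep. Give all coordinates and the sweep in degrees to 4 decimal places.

bisector direction at 207.7803° = (-0.884741,-0.466082)
center distance |VC| = r/sin(θ/2) = 1.221083/sin(60.1153°) = 1.408352
C = V + |VC|·bis = (3.1698,13.0280)
T_A = V + ((C−V)·d_A)·d_A = V + 0.7017·d_A = (3.8229,14.0597)
T_B = V + ((C−V)·d_B)·d_B = V + 0.7017·d_B = (4.3900,12.9831)
sweep = 180° − θ = 59.7694°

center=(3.1698,13.0280) T_A=(3.8229,14.0597) T_B=(4.3900,12.9831) sweep=59.7694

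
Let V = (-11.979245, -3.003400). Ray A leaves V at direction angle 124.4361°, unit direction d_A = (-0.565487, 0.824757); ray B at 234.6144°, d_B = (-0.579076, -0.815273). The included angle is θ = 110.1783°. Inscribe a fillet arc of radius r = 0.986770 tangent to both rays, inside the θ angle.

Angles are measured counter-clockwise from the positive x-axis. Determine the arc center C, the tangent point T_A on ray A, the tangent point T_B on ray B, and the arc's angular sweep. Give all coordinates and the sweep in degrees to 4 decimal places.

center=(-13.1825,-2.9934) T_A=(-12.3687,-2.4354) T_B=(-12.3780,-3.5648) sweep=69.8217

bisector direction at 179.5252° = (-0.999966,0.008286)
center distance |VC| = r/sin(θ/2) = 0.986770/sin(55.0891°) = 1.203314
C = V + |VC|·bis = (-13.1825,-2.9934)
T_A = V + ((C−V)·d_A)·d_A = V + 0.6887·d_A = (-12.3687,-2.4354)
T_B = V + ((C−V)·d_B)·d_B = V + 0.6887·d_B = (-12.3780,-3.5648)
sweep = 180° − θ = 69.8217°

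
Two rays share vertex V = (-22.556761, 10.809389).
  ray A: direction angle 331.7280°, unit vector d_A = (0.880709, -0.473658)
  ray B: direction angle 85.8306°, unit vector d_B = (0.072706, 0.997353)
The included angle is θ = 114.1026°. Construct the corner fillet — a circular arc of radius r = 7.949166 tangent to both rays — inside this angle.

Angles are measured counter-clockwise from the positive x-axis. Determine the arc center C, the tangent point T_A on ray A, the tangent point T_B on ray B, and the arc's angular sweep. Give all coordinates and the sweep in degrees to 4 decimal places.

center=(-14.2540,15.3699) T_A=(-18.0192,8.3690) T_B=(-22.1822,15.9479) sweep=65.8974

bisector direction at 28.7793° = (0.876481,0.481437)
center distance |VC| = r/sin(θ/2) = 7.949166/sin(57.0513°) = 9.472790
C = V + |VC|·bis = (-14.2540,15.3699)
T_A = V + ((C−V)·d_A)·d_A = V + 5.1521·d_A = (-18.0192,8.3690)
T_B = V + ((C−V)·d_B)·d_B = V + 5.1521·d_B = (-22.1822,15.9479)
sweep = 180° − θ = 65.8974°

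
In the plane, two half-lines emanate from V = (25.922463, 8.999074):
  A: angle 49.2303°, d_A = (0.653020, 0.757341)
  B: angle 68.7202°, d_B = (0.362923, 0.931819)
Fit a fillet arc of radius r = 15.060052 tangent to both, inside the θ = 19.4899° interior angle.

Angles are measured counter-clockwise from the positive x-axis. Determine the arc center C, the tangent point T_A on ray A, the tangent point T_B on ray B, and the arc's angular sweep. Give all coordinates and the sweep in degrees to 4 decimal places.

center=(71.7806,85.2453) T_A=(83.1862,75.4108) T_B=(57.7474,90.7109) sweep=160.5101

bisector direction at 58.9753° = (0.515408,0.856945)
center distance |VC| = r/sin(θ/2) = 15.060052/sin(9.7449°) = 88.974462
C = V + |VC|·bis = (71.7806,85.2453)
T_A = V + ((C−V)·d_A)·d_A = V + 87.6906·d_A = (83.1862,75.4108)
T_B = V + ((C−V)·d_B)·d_B = V + 87.6906·d_B = (57.7474,90.7109)
sweep = 180° − θ = 160.5101°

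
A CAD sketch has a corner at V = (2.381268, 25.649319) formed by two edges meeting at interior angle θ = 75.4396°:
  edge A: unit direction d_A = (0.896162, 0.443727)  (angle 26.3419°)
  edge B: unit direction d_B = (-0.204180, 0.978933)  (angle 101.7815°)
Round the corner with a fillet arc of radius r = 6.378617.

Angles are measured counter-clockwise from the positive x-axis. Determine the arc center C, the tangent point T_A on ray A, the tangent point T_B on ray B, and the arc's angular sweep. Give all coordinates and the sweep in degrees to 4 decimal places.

center=(6.9416,35.0250) T_A=(9.7720,29.3088) T_B=(0.6974,33.7227) sweep=104.5604

bisector direction at 64.0617° = (0.437403,0.899266)
center distance |VC| = r/sin(θ/2) = 6.378617/sin(37.7198°) = 10.425977
C = V + |VC|·bis = (6.9416,35.0250)
T_A = V + ((C−V)·d_A)·d_A = V + 8.2471·d_A = (9.7720,29.3088)
T_B = V + ((C−V)·d_B)·d_B = V + 8.2471·d_B = (0.6974,33.7227)
sweep = 180° − θ = 104.5604°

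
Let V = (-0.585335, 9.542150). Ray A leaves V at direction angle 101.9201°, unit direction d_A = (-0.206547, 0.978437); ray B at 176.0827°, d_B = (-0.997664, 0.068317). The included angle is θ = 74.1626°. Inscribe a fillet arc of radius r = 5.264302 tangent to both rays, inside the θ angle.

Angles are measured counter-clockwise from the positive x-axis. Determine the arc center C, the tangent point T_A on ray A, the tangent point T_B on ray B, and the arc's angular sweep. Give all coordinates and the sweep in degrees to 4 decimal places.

center=(-7.1748,15.2700) T_A=(-2.0240,16.3573) T_B=(-7.5344,10.0180) sweep=105.8374

bisector direction at 139.0014° = (-0.754726,0.656041)
center distance |VC| = r/sin(θ/2) = 5.264302/sin(37.0813°) = 8.730944
C = V + |VC|·bis = (-7.1748,15.2700)
T_A = V + ((C−V)·d_A)·d_A = V + 6.9654·d_A = (-2.0240,16.3573)
T_B = V + ((C−V)·d_B)·d_B = V + 6.9654·d_B = (-7.5344,10.0180)
sweep = 180° − θ = 105.8374°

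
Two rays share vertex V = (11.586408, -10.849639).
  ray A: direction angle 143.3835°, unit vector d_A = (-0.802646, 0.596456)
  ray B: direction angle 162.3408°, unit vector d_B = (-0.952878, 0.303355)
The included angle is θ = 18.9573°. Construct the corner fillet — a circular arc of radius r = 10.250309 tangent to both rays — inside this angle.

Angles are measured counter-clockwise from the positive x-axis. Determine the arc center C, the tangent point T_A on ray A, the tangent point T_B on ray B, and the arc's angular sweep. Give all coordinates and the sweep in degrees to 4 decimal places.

bisector direction at 152.8622° = (-0.889912,0.456133)
center distance |VC| = r/sin(θ/2) = 10.250309/sin(9.4787°) = 62.243771
C = V + |VC|·bis = (-43.8051,17.5418)
T_A = V + ((C−V)·d_A)·d_A = V + 61.3940·d_A = (-37.6912,25.7692)
T_B = V + ((C−V)·d_B)·d_B = V + 61.3940·d_B = (-46.9145,7.7745)
sweep = 180° − θ = 161.0427°

center=(-43.8051,17.5418) T_A=(-37.6912,25.7692) T_B=(-46.9145,7.7745) sweep=161.0427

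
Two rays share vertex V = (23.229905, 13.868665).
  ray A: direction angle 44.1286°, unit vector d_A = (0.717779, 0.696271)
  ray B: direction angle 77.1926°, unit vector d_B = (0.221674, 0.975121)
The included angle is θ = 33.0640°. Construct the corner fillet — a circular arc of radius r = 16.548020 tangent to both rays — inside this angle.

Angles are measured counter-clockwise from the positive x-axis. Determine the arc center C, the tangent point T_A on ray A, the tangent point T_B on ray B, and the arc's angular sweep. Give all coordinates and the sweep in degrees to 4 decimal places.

bisector direction at 60.6606° = (0.489982,0.871733)
center distance |VC| = r/sin(θ/2) = 16.548020/sin(16.5320°) = 58.154887
C = V + |VC|·bis = (51.7248,64.5642)
T_A = V + ((C−V)·d_A)·d_A = V + 55.7508·d_A = (63.2467,52.6864)
T_B = V + ((C−V)·d_B)·d_B = V + 55.7508·d_B = (35.5884,68.2324)
sweep = 180° − θ = 146.9360°

center=(51.7248,64.5642) T_A=(63.2467,52.6864) T_B=(35.5884,68.2324) sweep=146.9360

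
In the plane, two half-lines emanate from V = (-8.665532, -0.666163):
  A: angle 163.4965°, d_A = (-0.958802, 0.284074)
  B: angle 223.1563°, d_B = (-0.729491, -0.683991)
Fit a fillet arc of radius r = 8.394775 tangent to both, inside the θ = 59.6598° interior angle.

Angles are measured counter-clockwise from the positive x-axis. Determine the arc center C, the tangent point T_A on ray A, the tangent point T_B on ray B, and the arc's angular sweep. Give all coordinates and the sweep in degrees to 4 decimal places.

bisector direction at 193.3264° = (-0.973073,-0.230498)
center distance |VC| = r/sin(θ/2) = 8.394775/sin(29.8299°) = 16.876405
C = V + |VC|·bis = (-25.0875,-4.5561)
T_A = V + ((C−V)·d_A)·d_A = V + 14.6404·d_A = (-22.7028,3.4928)
T_B = V + ((C−V)·d_B)·d_B = V + 14.6404·d_B = (-19.3456,-10.6801)
sweep = 180° − θ = 120.3402°

center=(-25.0875,-4.5561) T_A=(-22.7028,3.4928) T_B=(-19.3456,-10.6801) sweep=120.3402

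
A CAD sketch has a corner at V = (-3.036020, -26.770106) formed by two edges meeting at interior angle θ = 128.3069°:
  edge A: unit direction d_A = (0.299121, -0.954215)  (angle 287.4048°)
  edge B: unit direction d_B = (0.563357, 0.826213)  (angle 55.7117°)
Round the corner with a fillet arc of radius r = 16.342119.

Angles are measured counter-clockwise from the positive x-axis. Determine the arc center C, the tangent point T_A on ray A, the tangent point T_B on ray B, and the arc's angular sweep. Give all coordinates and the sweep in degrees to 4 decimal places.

center=(14.9259,-29.4359) T_A=(-0.6680,-34.3241) T_B=(1.4238,-20.2294) sweep=51.6931

bisector direction at 351.5583° = (0.989166,-0.146804)
center distance |VC| = r/sin(θ/2) = 16.342119/sin(64.1535°) = 18.158619
C = V + |VC|·bis = (14.9259,-29.4359)
T_A = V + ((C−V)·d_A)·d_A = V + 7.9165·d_A = (-0.6680,-34.3241)
T_B = V + ((C−V)·d_B)·d_B = V + 7.9165·d_B = (1.4238,-20.2294)
sweep = 180° − θ = 51.6931°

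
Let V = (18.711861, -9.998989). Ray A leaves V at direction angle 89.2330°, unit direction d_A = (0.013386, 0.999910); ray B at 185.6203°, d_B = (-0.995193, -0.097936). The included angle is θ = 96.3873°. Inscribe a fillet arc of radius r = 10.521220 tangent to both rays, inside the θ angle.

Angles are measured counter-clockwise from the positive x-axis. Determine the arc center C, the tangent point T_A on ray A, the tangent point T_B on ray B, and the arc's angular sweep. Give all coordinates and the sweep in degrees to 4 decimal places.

center=(8.3175,-0.4498) T_A=(18.8378,-0.5907) T_B=(9.3479,-10.9205) sweep=83.6127

bisector direction at 137.4266° = (-0.736412,0.676534)
center distance |VC| = r/sin(θ/2) = 10.521220/sin(48.1936°) = 14.114824
C = V + |VC|·bis = (8.3175,-0.4498)
T_A = V + ((C−V)·d_A)·d_A = V + 9.4092·d_A = (18.8378,-0.5907)
T_B = V + ((C−V)·d_B)·d_B = V + 9.4092·d_B = (9.3479,-10.9205)
sweep = 180° − θ = 83.6127°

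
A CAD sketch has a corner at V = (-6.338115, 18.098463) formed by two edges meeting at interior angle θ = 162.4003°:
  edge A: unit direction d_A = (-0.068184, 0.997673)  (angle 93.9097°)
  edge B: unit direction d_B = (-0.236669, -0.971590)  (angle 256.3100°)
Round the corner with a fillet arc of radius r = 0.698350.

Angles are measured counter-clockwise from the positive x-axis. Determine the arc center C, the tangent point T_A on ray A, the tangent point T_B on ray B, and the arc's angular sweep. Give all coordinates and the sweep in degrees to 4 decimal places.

bisector direction at 175.1099° = (-0.996360,0.085246)
center distance |VC| = r/sin(θ/2) = 0.698350/sin(81.2001°) = 0.706668
C = V + |VC|·bis = (-7.0422,18.1587)
T_A = V + ((C−V)·d_A)·d_A = V + 0.1081·d_A = (-6.3455,18.2063)
T_B = V + ((C−V)·d_B)·d_B = V + 0.1081·d_B = (-6.3637,17.9934)
sweep = 180° − θ = 17.5997°

center=(-7.0422,18.1587) T_A=(-6.3455,18.2063) T_B=(-6.3637,17.9934) sweep=17.5997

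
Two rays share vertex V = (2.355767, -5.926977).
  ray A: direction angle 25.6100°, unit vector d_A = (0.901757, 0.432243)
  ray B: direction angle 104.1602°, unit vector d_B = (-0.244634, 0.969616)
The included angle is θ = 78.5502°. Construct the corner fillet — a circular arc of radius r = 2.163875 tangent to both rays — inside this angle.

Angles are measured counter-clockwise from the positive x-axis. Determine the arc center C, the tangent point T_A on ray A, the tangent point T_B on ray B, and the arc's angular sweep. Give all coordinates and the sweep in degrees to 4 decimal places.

center=(3.8066,-2.8319) T_A=(4.7419,-4.7832) T_B=(1.7084,-3.3613) sweep=101.4498

bisector direction at 64.8851° = (0.424435,0.905458)
center distance |VC| = r/sin(θ/2) = 2.163875/sin(39.2751°) = 3.418204
C = V + |VC|·bis = (3.8066,-2.8319)
T_A = V + ((C−V)·d_A)·d_A = V + 2.6461·d_A = (4.7419,-4.7832)
T_B = V + ((C−V)·d_B)·d_B = V + 2.6461·d_B = (1.7084,-3.3613)
sweep = 180° − θ = 101.4498°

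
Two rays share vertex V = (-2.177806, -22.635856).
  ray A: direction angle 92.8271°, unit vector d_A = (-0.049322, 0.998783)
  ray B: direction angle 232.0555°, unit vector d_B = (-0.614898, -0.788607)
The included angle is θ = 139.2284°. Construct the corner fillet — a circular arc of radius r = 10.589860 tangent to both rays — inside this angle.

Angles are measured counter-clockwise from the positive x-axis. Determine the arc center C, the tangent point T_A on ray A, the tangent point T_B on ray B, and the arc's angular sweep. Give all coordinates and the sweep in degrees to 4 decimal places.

center=(-12.9489,-19.2276) T_A=(-2.3719,-18.7053) T_B=(-4.5976,-25.7393) sweep=40.7716

bisector direction at 162.4413° = (-0.953408,0.301683)
center distance |VC| = r/sin(θ/2) = 10.589860/sin(69.6142°) = 11.297437
C = V + |VC|·bis = (-12.9489,-19.2276)
T_A = V + ((C−V)·d_A)·d_A = V + 3.9353·d_A = (-2.3719,-18.7053)
T_B = V + ((C−V)·d_B)·d_B = V + 3.9353·d_B = (-4.5976,-25.7393)
sweep = 180° − θ = 40.7716°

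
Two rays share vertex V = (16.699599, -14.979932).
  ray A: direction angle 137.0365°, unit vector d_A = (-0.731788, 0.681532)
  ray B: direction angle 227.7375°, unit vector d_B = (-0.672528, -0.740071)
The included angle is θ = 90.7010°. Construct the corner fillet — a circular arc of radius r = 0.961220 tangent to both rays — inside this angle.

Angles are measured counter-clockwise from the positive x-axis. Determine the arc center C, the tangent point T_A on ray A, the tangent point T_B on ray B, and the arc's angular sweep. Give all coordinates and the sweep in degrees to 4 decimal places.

bisector direction at 182.3870° = (-0.999132,-0.041649)
center distance |VC| = r/sin(θ/2) = 0.961220/sin(45.3505°) = 1.351130
C = V + |VC|·bis = (15.3496,-15.0362)
T_A = V + ((C−V)·d_A)·d_A = V + 0.9495·d_A = (16.0047,-14.3328)
T_B = V + ((C−V)·d_B)·d_B = V + 0.9495·d_B = (16.0610,-15.6827)
sweep = 180° − θ = 89.2990°

center=(15.3496,-15.0362) T_A=(16.0047,-14.3328) T_B=(16.0610,-15.6827) sweep=89.2990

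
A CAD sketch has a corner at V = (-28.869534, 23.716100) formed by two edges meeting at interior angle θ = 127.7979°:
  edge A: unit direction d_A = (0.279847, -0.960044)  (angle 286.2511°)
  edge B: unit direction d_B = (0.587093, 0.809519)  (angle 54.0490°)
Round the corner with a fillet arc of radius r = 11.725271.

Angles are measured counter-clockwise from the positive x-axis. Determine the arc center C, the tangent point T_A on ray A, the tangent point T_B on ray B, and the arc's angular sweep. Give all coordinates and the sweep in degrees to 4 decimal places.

bisector direction at 350.1501° = (0.985259,-0.171069)
center distance |VC| = r/sin(θ/2) = 11.725271/sin(63.8989°) = 13.056811
C = V + |VC|·bis = (-16.0052,21.4825)
T_A = V + ((C−V)·d_A)·d_A = V + 5.7444·d_A = (-27.2620,18.2012)
T_B = V + ((C−V)·d_B)·d_B = V + 5.7444·d_B = (-25.4970,28.3663)
sweep = 180° − θ = 52.2021°

center=(-16.0052,21.4825) T_A=(-27.2620,18.2012) T_B=(-25.4970,28.3663) sweep=52.2021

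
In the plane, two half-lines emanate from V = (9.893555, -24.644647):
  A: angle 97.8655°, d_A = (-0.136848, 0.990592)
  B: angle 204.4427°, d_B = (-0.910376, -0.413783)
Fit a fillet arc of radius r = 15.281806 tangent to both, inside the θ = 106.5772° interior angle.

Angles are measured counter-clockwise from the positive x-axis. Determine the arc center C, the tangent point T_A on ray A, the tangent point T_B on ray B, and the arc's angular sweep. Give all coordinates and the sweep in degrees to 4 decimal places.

center=(-6.8039,-15.4477) T_A=(8.3341,-13.3564) T_B=(-0.4806,-29.3599) sweep=73.4228

bisector direction at 151.1541° = (-0.875920,0.482456)
center distance |VC| = r/sin(θ/2) = 15.281806/sin(53.2886°) = 19.062780
C = V + |VC|·bis = (-6.8039,-15.4477)
T_A = V + ((C−V)·d_A)·d_A = V + 11.3954·d_A = (8.3341,-13.3564)
T_B = V + ((C−V)·d_B)·d_B = V + 11.3954·d_B = (-0.4806,-29.3599)
sweep = 180° − θ = 73.4228°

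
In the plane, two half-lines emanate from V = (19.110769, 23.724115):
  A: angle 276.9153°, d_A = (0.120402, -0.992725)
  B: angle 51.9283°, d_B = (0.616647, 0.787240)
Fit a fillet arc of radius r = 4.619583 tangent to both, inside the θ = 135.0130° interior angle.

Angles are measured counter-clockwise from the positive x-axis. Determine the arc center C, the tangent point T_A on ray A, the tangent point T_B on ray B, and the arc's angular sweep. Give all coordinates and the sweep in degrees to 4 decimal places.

bisector direction at 344.4218° = (0.963265,-0.268553)
center distance |VC| = r/sin(θ/2) = 4.619583/sin(67.5065°) = 4.999966
C = V + |VC|·bis = (23.9271,22.3814)
T_A = V + ((C−V)·d_A)·d_A = V + 1.9129·d_A = (19.3411,21.8252)
T_B = V + ((C−V)·d_B)·d_B = V + 1.9129·d_B = (20.2903,25.2300)
sweep = 180° − θ = 44.9870°

center=(23.9271,22.3814) T_A=(19.3411,21.8252) T_B=(20.2903,25.2300) sweep=44.9870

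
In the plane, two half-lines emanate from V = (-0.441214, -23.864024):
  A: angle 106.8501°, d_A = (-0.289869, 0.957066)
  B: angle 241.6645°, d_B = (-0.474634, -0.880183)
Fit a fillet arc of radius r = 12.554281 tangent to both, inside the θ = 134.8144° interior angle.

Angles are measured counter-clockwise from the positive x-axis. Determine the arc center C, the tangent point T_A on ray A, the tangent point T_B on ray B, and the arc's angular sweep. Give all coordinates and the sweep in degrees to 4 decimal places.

bisector direction at 174.2573° = (-0.994981,0.100061)
center distance |VC| = r/sin(θ/2) = 12.554281/sin(67.4072°) = 13.597796
C = V + |VC|·bis = (-13.9708,-22.5034)
T_A = V + ((C−V)·d_A)·d_A = V + 5.2240·d_A = (-1.9555,-18.8643)
T_B = V + ((C−V)·d_B)·d_B = V + 5.2240·d_B = (-2.9207,-28.4621)
sweep = 180° − θ = 45.1856°

center=(-13.9708,-22.5034) T_A=(-1.9555,-18.8643) T_B=(-2.9207,-28.4621) sweep=45.1856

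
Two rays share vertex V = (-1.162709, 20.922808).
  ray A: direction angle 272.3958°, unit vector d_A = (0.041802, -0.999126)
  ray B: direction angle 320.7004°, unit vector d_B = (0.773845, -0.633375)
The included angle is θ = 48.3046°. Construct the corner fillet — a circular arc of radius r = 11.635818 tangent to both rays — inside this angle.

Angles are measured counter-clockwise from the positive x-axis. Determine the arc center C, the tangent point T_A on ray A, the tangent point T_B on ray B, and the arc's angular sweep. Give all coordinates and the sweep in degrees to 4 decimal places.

center=(11.5477,-4.5167) T_A=(-0.0780,-5.0031) T_B=(18.9175,4.4876) sweep=131.6954

bisector direction at 296.5481° = (0.446949,-0.894559)
center distance |VC| = r/sin(θ/2) = 11.635818/sin(24.1523°) = 28.438062
C = V + |VC|·bis = (11.5477,-4.5167)
T_A = V + ((C−V)·d_A)·d_A = V + 25.9486·d_A = (-0.0780,-5.0031)
T_B = V + ((C−V)·d_B)·d_B = V + 25.9486·d_B = (18.9175,4.4876)
sweep = 180° − θ = 131.6954°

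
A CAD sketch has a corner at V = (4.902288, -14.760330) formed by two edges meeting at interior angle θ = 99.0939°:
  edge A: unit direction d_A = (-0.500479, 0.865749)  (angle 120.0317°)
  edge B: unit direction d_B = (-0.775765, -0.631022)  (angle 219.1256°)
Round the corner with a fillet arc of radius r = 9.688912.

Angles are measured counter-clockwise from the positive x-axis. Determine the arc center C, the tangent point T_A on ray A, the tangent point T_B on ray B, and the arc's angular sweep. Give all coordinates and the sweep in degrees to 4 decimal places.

center=(-7.6205,-12.4571) T_A=(0.7676,-7.6080) T_B=(-1.5066,-19.9735) sweep=80.9061

bisector direction at 169.5786° = (-0.983504,0.180886)
center distance |VC| = r/sin(θ/2) = 9.688912/sin(49.5470°) = 12.732855
C = V + |VC|·bis = (-7.6205,-12.4571)
T_A = V + ((C−V)·d_A)·d_A = V + 8.2614·d_A = (0.7676,-7.6080)
T_B = V + ((C−V)·d_B)·d_B = V + 8.2614·d_B = (-1.5066,-19.9735)
sweep = 180° − θ = 80.9061°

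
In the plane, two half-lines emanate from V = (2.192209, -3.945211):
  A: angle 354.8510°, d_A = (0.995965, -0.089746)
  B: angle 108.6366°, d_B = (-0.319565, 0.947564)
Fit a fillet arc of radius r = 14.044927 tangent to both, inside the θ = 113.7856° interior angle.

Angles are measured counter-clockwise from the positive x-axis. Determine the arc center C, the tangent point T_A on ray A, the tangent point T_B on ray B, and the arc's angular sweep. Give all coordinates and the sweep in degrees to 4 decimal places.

center=(12.5740,9.2211) T_A=(11.3135,-4.7671) T_B=(-0.7345,4.7329) sweep=66.2144

bisector direction at 51.7438° = (0.619179,0.785250)
center distance |VC| = r/sin(θ/2) = 14.044927/sin(56.8928°) = 16.767057
C = V + |VC|·bis = (12.5740,9.2211)
T_A = V + ((C−V)·d_A)·d_A = V + 9.1583·d_A = (11.3135,-4.7671)
T_B = V + ((C−V)·d_B)·d_B = V + 9.1583·d_B = (-0.7345,4.7329)
sweep = 180° − θ = 66.2144°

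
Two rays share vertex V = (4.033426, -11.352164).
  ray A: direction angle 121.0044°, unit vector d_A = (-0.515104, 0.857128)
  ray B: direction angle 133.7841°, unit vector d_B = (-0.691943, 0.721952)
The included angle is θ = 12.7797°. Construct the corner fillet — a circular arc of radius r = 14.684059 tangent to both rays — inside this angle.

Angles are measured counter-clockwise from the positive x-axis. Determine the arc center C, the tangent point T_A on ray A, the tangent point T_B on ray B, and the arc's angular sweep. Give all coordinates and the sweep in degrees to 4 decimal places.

center=(-76.0936,93.4715) T_A=(-63.5075,101.0353) T_B=(-86.6948,83.3110) sweep=167.2203

bisector direction at 127.3942° = (-0.607296,0.794476)
center distance |VC| = r/sin(θ/2) = 14.684059/sin(6.3899°) = 131.940682
C = V + |VC|·bis = (-76.0936,93.4715)
T_A = V + ((C−V)·d_A)·d_A = V + 131.1210·d_A = (-63.5075,101.0353)
T_B = V + ((C−V)·d_B)·d_B = V + 131.1210·d_B = (-86.6948,83.3110)
sweep = 180° − θ = 167.2203°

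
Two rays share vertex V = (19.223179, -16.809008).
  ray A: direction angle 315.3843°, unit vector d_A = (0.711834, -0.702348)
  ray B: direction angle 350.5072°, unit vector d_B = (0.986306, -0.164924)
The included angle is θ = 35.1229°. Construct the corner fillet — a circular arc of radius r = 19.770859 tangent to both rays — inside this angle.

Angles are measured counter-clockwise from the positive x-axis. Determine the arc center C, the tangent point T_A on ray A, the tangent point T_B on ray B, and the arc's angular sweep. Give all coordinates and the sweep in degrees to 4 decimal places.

center=(77.5785,-46.6122) T_A=(63.6925,-60.6857) T_B=(80.8392,-27.1120) sweep=144.8771

bisector direction at 332.9457° = (0.890576,-0.454834)
center distance |VC| = r/sin(θ/2) = 19.770859/sin(17.5615°) = 65.525330
C = V + |VC|·bis = (77.5785,-46.6122)
T_A = V + ((C−V)·d_A)·d_A = V + 62.4714·d_A = (63.6925,-60.6857)
T_B = V + ((C−V)·d_B)·d_B = V + 62.4714·d_B = (80.8392,-27.1120)
sweep = 180° − θ = 144.8771°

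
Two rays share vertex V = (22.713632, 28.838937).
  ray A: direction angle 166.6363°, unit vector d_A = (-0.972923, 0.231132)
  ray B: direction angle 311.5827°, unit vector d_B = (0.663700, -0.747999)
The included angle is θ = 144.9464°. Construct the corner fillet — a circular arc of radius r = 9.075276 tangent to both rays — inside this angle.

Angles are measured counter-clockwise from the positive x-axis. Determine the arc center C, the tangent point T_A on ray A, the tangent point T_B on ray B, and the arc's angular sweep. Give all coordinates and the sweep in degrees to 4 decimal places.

bisector direction at 239.1095° = (-0.513399,-0.858150)
center distance |VC| = r/sin(θ/2) = 9.075276/sin(72.4732°) = 9.517096
C = V + |VC|·bis = (17.8276,20.6718)
T_A = V + ((C−V)·d_A)·d_A = V + 2.8661·d_A = (19.9251,29.5014)
T_B = V + ((C−V)·d_B)·d_B = V + 2.8661·d_B = (24.6159,26.6951)
sweep = 180° − θ = 35.0536°

center=(17.8276,20.6718) T_A=(19.9251,29.5014) T_B=(24.6159,26.6951) sweep=35.0536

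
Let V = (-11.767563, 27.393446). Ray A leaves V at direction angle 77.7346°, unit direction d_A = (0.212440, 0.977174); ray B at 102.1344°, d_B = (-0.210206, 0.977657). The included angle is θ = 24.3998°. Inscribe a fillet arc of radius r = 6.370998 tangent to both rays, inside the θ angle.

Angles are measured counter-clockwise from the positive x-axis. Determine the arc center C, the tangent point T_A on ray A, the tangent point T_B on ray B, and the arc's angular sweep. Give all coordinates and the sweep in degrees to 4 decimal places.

bisector direction at 89.9345° = (0.001143,0.999999)
center distance |VC| = r/sin(θ/2) = 6.370998/sin(12.1999°) = 30.148139
C = V + |VC|·bis = (-11.7331,57.5416)
T_A = V + ((C−V)·d_A)·d_A = V + 29.4673·d_A = (-5.5075,56.1881)
T_B = V + ((C−V)·d_B)·d_B = V + 29.4673·d_B = (-17.9618,56.2023)
sweep = 180° − θ = 155.6002°

center=(-11.7331,57.5416) T_A=(-5.5075,56.1881) T_B=(-17.9618,56.2023) sweep=155.6002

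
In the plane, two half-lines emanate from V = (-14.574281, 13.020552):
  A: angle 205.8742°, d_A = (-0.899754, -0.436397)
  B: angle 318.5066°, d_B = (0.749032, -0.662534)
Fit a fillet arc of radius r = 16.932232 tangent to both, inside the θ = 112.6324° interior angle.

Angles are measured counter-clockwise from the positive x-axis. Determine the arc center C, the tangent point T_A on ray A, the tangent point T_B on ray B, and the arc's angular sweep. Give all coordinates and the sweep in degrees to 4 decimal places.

bisector direction at 262.1904° = (-0.135882,-0.990725)
center distance |VC| = r/sin(θ/2) = 16.932232/sin(56.3162°) = 20.348526
C = V + |VC|·bis = (-17.3393,-7.1392)
T_A = V + ((C−V)·d_A)·d_A = V + 11.2855·d_A = (-24.7284,8.0956)
T_B = V + ((C−V)·d_B)·d_B = V + 11.2855·d_B = (-6.1211,5.5435)
sweep = 180° − θ = 67.3676°

center=(-17.3393,-7.1392) T_A=(-24.7284,8.0956) T_B=(-6.1211,5.5435) sweep=67.3676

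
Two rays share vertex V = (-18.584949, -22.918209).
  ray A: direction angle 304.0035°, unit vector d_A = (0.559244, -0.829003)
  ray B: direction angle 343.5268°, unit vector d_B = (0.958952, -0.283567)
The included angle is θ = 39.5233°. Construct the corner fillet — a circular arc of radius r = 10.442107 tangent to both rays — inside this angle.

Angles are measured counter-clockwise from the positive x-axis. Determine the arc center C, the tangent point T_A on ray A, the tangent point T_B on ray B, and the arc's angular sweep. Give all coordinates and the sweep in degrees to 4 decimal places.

bisector direction at 323.7651° = (0.806601,-0.591096)
center distance |VC| = r/sin(θ/2) = 10.442107/sin(19.7616°) = 30.883932
C = V + |VC|·bis = (6.3261,-41.1736)
T_A = V + ((C−V)·d_A)·d_A = V + 29.0651·d_A = (-2.3305,-47.0133)
T_B = V + ((C−V)·d_B)·d_B = V + 29.0651·d_B = (9.2871,-31.1601)
sweep = 180° − θ = 140.4767°

center=(6.3261,-41.1736) T_A=(-2.3305,-47.0133) T_B=(9.2871,-31.1601) sweep=140.4767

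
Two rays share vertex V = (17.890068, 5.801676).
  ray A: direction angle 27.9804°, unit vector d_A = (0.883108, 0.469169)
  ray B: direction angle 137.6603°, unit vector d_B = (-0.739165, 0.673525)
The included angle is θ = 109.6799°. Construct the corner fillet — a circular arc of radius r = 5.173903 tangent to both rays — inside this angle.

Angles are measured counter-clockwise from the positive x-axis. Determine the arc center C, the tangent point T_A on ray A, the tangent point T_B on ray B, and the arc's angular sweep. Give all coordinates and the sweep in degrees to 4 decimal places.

bisector direction at 82.8204° = (0.124981,0.992159)
center distance |VC| = r/sin(θ/2) = 5.173903/sin(54.8400°) = 6.328572
C = V + |VC|·bis = (18.6810,12.0806)
T_A = V + ((C−V)·d_A)·d_A = V + 3.6444·d_A = (21.1085,7.5115)
T_B = V + ((C−V)·d_B)·d_B = V + 3.6444·d_B = (15.1963,8.2563)
sweep = 180° − θ = 70.3201°

center=(18.6810,12.0806) T_A=(21.1085,7.5115) T_B=(15.1963,8.2563) sweep=70.3201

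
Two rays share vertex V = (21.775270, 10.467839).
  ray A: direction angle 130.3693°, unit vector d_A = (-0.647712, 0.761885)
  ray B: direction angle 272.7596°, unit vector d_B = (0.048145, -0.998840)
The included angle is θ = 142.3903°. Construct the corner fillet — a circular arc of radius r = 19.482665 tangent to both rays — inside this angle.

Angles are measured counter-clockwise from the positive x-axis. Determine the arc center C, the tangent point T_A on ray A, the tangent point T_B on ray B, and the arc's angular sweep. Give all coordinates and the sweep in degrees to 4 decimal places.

bisector direction at 201.5645° = (-0.930005,-0.367548)
center distance |VC| = r/sin(θ/2) = 19.482665/sin(71.1951°) = 20.581252
C = V + |VC|·bis = (2.6346,2.9032)
T_A = V + ((C−V)·d_A)·d_A = V + 6.6343·d_A = (17.4782,15.5224)
T_B = V + ((C−V)·d_B)·d_B = V + 6.6343·d_B = (22.0947,3.8413)
sweep = 180° − θ = 37.6097°

center=(2.6346,2.9032) T_A=(17.4782,15.5224) T_B=(22.0947,3.8413) sweep=37.6097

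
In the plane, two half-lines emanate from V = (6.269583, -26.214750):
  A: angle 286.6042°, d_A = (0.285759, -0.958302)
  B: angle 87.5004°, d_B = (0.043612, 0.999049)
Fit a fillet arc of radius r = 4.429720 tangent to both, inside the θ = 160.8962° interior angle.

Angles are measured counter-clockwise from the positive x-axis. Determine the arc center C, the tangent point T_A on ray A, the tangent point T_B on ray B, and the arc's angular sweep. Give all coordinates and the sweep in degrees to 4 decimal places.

center=(10.7276,-25.6632) T_A=(6.4826,-26.9291) T_B=(6.3021,-25.4701) sweep=19.1038

bisector direction at 7.0523° = (0.992434,0.122775)
center distance |VC| = r/sin(θ/2) = 4.429720/sin(80.4481°) = 4.491998
C = V + |VC|·bis = (10.7276,-25.6632)
T_A = V + ((C−V)·d_A)·d_A = V + 0.7454·d_A = (6.4826,-26.9291)
T_B = V + ((C−V)·d_B)·d_B = V + 0.7454·d_B = (6.3021,-25.4701)
sweep = 180° − θ = 19.1038°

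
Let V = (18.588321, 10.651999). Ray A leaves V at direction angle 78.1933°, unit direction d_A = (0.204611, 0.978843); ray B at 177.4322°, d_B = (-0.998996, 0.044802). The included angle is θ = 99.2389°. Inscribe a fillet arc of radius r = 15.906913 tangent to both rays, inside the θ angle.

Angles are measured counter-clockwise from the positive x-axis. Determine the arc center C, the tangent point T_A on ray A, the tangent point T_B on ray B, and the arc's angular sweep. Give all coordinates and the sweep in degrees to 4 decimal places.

bisector direction at 127.8127° = (-0.613083,0.790019)
center distance |VC| = r/sin(θ/2) = 15.906913/sin(49.6195°) = 20.881838
C = V + |VC|·bis = (5.7860,27.1490)
T_A = V + ((C−V)·d_A)·d_A = V + 13.5285·d_A = (21.3564,23.8943)
T_B = V + ((C−V)·d_B)·d_B = V + 13.5285·d_B = (5.0734,11.2581)
sweep = 180° − θ = 80.7611°

center=(5.7860,27.1490) T_A=(21.3564,23.8943) T_B=(5.0734,11.2581) sweep=80.7611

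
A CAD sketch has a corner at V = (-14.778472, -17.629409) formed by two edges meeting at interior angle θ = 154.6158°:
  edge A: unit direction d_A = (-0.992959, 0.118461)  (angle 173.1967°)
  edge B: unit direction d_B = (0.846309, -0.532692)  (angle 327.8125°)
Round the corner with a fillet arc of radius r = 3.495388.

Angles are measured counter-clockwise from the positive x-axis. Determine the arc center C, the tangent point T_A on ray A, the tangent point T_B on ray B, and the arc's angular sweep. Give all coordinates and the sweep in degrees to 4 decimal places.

center=(-15.9742,-21.0069) T_A=(-15.5601,-17.5362) T_B=(-14.1122,-18.0488) sweep=25.3842

bisector direction at 250.5046° = (-0.333731,-0.942668)
center distance |VC| = r/sin(θ/2) = 3.495388/sin(77.3079°) = 3.582938
C = V + |VC|·bis = (-15.9742,-21.0069)
T_A = V + ((C−V)·d_A)·d_A = V + 0.7872·d_A = (-15.5601,-17.5362)
T_B = V + ((C−V)·d_B)·d_B = V + 0.7872·d_B = (-14.1122,-18.0488)
sweep = 180° − θ = 25.3842°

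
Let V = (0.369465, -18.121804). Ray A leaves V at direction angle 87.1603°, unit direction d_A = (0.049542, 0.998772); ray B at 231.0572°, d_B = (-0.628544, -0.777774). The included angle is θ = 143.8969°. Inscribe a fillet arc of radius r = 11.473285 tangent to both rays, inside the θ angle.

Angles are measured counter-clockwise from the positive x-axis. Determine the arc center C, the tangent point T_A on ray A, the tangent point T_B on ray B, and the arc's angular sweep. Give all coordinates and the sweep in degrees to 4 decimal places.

bisector direction at 159.1088° = (-0.934259,0.356595)
center distance |VC| = r/sin(θ/2) = 11.473285/sin(71.9484°) = 12.067258
C = V + |VC|·bis = (-10.9045,-13.8187)
T_A = V + ((C−V)·d_A)·d_A = V + 3.7393·d_A = (0.5547,-14.3871)
T_B = V + ((C−V)·d_B)·d_B = V + 3.7393·d_B = (-1.9809,-21.0301)
sweep = 180° − θ = 36.1031°

center=(-10.9045,-13.8187) T_A=(0.5547,-14.3871) T_B=(-1.9809,-21.0301) sweep=36.1031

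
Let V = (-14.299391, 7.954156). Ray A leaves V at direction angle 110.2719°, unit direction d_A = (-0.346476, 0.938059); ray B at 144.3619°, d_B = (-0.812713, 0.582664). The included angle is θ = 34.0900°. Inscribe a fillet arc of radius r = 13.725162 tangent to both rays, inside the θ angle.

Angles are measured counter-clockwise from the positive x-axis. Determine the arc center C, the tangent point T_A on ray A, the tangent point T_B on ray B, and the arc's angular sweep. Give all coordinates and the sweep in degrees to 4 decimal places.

center=(-42.6851,45.1930) T_A=(-29.8101,49.9484) T_B=(-50.6823,34.0384) sweep=145.9100

bisector direction at 127.3169° = (-0.606223,0.795295)
center distance |VC| = r/sin(θ/2) = 13.725162/sin(17.0450°) = 46.823949
C = V + |VC|·bis = (-42.6851,45.1930)
T_A = V + ((C−V)·d_A)·d_A = V + 44.7672·d_A = (-29.8101,49.9484)
T_B = V + ((C−V)·d_B)·d_B = V + 44.7672·d_B = (-50.6823,34.0384)
sweep = 180° − θ = 145.9100°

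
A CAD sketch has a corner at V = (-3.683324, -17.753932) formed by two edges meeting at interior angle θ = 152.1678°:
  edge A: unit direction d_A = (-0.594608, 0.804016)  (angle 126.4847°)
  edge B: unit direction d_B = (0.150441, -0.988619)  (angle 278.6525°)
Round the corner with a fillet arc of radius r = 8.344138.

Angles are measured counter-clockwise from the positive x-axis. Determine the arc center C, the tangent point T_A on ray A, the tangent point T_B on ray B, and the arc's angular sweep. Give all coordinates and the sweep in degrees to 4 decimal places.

bisector direction at 202.5686° = (-0.923421,-0.383789)
center distance |VC| = r/sin(θ/2) = 8.344138/sin(76.0839°) = 8.596453
C = V + |VC|·bis = (-11.6215,-21.0532)
T_A = V + ((C−V)·d_A)·d_A = V + 2.0675·d_A = (-4.9126,-16.0917)
T_B = V + ((C−V)·d_B)·d_B = V + 2.0675·d_B = (-3.3723,-19.7979)
sweep = 180° − θ = 27.8322°

center=(-11.6215,-21.0532) T_A=(-4.9126,-16.0917) T_B=(-3.3723,-19.7979) sweep=27.8322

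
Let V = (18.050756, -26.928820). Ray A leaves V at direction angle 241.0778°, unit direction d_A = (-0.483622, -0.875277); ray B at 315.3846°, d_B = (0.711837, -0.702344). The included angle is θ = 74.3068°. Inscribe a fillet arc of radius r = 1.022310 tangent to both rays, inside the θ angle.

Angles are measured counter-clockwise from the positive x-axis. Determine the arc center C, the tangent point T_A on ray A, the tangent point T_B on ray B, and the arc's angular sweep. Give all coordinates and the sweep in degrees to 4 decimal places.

center=(18.2931,-28.6041) T_A=(17.3983,-28.1097) T_B=(19.0111,-27.8764) sweep=105.6932

bisector direction at 278.2312° = (0.143168,-0.989698)
center distance |VC| = r/sin(θ/2) = 1.022310/sin(37.1534°) = 1.692703
C = V + |VC|·bis = (18.2931,-28.6041)
T_A = V + ((C−V)·d_A)·d_A = V + 1.3491·d_A = (17.3983,-28.1097)
T_B = V + ((C−V)·d_B)·d_B = V + 1.3491·d_B = (19.0111,-27.8764)
sweep = 180° − θ = 105.6932°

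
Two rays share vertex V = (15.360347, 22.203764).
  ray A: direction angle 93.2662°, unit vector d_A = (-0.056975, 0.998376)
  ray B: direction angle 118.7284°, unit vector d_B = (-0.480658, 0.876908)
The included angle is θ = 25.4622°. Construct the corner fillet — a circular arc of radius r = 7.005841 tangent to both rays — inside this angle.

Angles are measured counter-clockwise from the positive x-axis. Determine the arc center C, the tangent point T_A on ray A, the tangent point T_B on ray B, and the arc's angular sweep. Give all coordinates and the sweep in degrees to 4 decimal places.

center=(6.5992,52.7631) T_A=(13.5936,53.1623) T_B=(0.4557,49.3957) sweep=154.5378

bisector direction at 105.9973° = (-0.275592,0.961275)
center distance |VC| = r/sin(θ/2) = 7.005841/sin(12.7311°) = 31.790444
C = V + |VC|·bis = (6.5992,52.7631)
T_A = V + ((C−V)·d_A)·d_A = V + 31.0089·d_A = (13.5936,53.1623)
T_B = V + ((C−V)·d_B)·d_B = V + 31.0089·d_B = (0.4557,49.3957)
sweep = 180° − θ = 154.5378°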